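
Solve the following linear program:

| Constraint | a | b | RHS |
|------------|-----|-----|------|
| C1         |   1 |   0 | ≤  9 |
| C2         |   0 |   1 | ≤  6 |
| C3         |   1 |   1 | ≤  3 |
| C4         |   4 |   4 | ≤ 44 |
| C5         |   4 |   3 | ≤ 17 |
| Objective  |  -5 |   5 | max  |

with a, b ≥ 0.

Evaluate the objective at each vertex of the feasible region:
  z(0, 0) = 0
  z(3, 0) = -15
  z(0, 3) = 15  ←
The maximum is at a = 0, b = 3.

a = 0, b = 3, z = 15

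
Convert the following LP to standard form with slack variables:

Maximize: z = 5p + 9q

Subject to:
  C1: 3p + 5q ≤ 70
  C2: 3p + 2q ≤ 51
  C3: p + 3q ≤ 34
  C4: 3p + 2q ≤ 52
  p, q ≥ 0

max z = 5p + 9q

s.t.
  3p + 5q + s1 = 70
  3p + 2q + s2 = 51
  p + 3q + s3 = 34
  3p + 2q + s4 = 52
  p, q, s1, s2, s3, s4 ≥ 0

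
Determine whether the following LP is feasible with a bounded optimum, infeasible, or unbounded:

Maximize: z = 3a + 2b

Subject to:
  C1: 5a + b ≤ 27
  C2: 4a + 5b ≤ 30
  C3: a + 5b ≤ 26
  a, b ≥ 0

Feasible with a bounded optimal solution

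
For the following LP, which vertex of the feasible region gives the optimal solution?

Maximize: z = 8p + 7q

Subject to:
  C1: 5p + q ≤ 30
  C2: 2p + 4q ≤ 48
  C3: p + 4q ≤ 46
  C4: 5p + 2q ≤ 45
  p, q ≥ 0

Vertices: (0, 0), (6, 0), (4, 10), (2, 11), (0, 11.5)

Evaluate the objective at each vertex of the feasible region:
  z(0, 0) = 0
  z(6, 0) = 48
  z(4, 10) = 102  ←
  z(2, 11) = 93
  z(0, 11.5) = 80.5
The maximum is at p = 4, q = 10.

(4, 10)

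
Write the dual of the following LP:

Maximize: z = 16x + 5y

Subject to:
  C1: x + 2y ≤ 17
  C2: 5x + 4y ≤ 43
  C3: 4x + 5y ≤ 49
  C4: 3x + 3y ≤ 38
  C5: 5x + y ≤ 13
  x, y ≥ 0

Primal max cᵀx s.t. Ax ≤ b, x ≥ 0  →  Dual min bᵀy s.t. Aᵀy ≥ c, y ≥ 0.

Minimize: z = 17y1 + 43y2 + 49y3 + 38y4 + 13y5

Subject to:
  y1 + 5y2 + 4y3 + 3y4 + 5y5 ≥ 16
  2y1 + 4y2 + 5y3 + 3y4 + y5 ≥ 5
  y1, y2, y3, y4, y5 ≥ 0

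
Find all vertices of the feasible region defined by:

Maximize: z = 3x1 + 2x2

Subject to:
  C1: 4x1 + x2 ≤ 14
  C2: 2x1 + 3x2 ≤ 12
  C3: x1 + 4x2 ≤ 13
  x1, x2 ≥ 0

(0, 0), (3.5, 0), (3, 2), (1.8, 2.8), (0, 3.25)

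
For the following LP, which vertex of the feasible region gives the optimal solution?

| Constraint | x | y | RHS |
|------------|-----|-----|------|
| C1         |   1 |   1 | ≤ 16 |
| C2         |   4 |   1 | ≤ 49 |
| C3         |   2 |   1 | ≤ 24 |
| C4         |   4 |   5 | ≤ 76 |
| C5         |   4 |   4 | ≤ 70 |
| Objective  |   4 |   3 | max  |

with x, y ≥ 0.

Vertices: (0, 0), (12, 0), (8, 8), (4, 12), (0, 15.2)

Evaluate the objective at each vertex of the feasible region:
  z(0, 0) = 0
  z(12, 0) = 48
  z(8, 8) = 56  ←
  z(4, 12) = 52
  z(0, 15.2) = 45.6
The maximum is at x = 8, y = 8.

(8, 8)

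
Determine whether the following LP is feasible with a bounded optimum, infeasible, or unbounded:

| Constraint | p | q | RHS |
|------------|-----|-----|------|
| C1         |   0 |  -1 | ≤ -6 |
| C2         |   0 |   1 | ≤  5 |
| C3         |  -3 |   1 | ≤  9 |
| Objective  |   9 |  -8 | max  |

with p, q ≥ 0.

Infeasible (no feasible solution exists)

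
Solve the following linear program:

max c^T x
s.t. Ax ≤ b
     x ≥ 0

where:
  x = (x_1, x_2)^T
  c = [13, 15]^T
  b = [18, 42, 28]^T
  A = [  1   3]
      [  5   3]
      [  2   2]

Evaluate the objective at each vertex of the feasible region:
  z(0, 0) = 0
  z(8.4, 0) = 109.2
  z(6, 4) = 138  ←
  z(0, 6) = 90
The maximum is at x_1 = 6, x_2 = 4.

x_1 = 6, x_2 = 4, z = 138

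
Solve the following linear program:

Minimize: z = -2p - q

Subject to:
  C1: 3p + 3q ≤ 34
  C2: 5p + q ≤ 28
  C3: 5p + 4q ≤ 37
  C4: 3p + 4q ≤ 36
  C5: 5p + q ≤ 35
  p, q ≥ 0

Evaluate the objective at each vertex of the feasible region:
  z(0, 0) = 0
  z(5.6, 0) = -11.2
  z(5, 3) = -13  ←
  z(0.5, 8.625) = -9.625
  z(0, 9) = -9
The minimum is at p = 5, q = 3.

p = 5, q = 3, z = -13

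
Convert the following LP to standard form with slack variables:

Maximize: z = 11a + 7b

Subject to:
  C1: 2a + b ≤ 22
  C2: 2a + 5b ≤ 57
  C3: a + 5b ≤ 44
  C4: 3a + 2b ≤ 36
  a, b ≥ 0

max z = 11a + 7b

s.t.
  2a + b + s1 = 22
  2a + 5b + s2 = 57
  a + 5b + s3 = 44
  3a + 2b + s4 = 36
  a, b, s1, s2, s3, s4 ≥ 0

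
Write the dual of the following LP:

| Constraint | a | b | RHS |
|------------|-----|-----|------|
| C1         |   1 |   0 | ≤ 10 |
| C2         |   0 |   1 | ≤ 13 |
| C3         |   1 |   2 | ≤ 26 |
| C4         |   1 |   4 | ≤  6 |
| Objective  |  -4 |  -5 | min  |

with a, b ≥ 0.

Primal min cᵀx s.t. Ax ≤ b, x ≥ 0  →  Dual max −bᵀy s.t. Aᵀy ≥ −c, y ≥ 0.

Maximize: z = -10y1 - 13y2 - 26y3 - 6y4

Subject to:
  y1 + y3 + y4 ≥ 4
  y2 + 2y3 + 4y4 ≥ 5
  y1, y2, y3, y4 ≥ 0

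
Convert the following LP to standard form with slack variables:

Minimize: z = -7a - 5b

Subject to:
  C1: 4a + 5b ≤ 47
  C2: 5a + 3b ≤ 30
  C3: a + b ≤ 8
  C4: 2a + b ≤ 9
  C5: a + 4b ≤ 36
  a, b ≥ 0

min z = -7a - 5b

s.t.
  4a + 5b + s1 = 47
  5a + 3b + s2 = 30
  a + b + s3 = 8
  2a + b + s4 = 9
  a + 4b + s5 = 36
  a, b, s1, s2, s3, s4, s5 ≥ 0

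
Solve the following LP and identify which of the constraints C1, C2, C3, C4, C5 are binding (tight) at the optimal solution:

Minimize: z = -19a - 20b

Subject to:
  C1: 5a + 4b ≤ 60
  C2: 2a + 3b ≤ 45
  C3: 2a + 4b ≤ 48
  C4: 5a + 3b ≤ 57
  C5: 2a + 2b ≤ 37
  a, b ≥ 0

At a = 4, b = 10, compute slack b - a·x for each constraint:
  C1: 60 − 60 = 0  (binding)
  C2: 45 − 38 = 7  (slack)
  C3: 48 − 48 = 0  (binding)
  C4: 57 − 50 = 7  (slack)
  C5: 37 − 28 = 9  (slack)

Optimal: a = 4, b = 10
Binding: C1, C3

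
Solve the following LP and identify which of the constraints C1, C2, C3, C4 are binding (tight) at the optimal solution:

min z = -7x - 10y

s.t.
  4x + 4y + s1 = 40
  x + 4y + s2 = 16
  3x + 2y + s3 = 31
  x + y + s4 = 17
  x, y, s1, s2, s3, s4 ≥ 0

At x = 8, y = 2, compute slack b - a·x for each constraint:
  C1: 40 − 40 = 0  (binding)
  C2: 16 − 16 = 0  (binding)
  C3: 31 − 28 = 3  (slack)
  C4: 17 − 10 = 7  (slack)

Optimal: x = 8, y = 2
Binding: C1, C2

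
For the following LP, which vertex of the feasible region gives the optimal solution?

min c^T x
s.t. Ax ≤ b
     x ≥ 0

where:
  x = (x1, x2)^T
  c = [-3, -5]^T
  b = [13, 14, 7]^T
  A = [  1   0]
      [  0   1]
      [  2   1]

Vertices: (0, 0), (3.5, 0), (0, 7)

Evaluate the objective at each vertex of the feasible region:
  z(0, 0) = 0
  z(3.5, 0) = -10.5
  z(0, 7) = -35  ←
The minimum is at x1 = 0, x2 = 7.

(0, 7)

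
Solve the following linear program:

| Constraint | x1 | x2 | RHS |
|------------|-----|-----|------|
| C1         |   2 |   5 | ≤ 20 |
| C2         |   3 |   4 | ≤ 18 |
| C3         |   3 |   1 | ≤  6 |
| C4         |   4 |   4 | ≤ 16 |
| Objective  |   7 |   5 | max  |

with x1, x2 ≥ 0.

Evaluate the objective at each vertex of the feasible region:
  z(0, 0) = 0
  z(2, 0) = 14
  z(1, 3) = 22  ←
  z(0, 4) = 20
The maximum is at x1 = 1, x2 = 3.

x1 = 1, x2 = 3, z = 22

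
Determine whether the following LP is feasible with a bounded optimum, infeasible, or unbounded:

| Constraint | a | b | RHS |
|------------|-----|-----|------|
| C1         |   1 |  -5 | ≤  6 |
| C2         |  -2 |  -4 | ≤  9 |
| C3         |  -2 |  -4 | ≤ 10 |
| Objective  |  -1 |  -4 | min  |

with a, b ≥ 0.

Unbounded (objective can decrease without bound)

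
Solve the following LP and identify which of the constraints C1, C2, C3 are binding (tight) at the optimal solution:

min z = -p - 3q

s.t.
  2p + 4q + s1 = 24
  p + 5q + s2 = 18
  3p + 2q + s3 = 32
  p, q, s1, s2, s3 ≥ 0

At p = 8, q = 2, compute slack b - a·x for each constraint:
  C1: 24 − 24 = 0  (binding)
  C2: 18 − 18 = 0  (binding)
  C3: 32 − 28 = 4  (slack)

Optimal: p = 8, q = 2
Binding: C1, C2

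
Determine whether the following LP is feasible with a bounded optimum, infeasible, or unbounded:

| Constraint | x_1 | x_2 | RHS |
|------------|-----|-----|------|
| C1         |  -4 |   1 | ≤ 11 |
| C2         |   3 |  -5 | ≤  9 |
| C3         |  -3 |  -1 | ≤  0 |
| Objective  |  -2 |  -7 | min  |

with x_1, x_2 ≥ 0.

Unbounded (objective can decrease without bound)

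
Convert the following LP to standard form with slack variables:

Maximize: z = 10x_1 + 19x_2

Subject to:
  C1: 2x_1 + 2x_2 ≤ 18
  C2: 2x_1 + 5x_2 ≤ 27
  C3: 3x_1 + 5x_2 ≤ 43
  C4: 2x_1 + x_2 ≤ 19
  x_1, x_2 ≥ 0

max z = 10x_1 + 19x_2

s.t.
  2x_1 + 2x_2 + s1 = 18
  2x_1 + 5x_2 + s2 = 27
  3x_1 + 5x_2 + s3 = 43
  2x_1 + x_2 + s4 = 19
  x_1, x_2, s1, s2, s3, s4 ≥ 0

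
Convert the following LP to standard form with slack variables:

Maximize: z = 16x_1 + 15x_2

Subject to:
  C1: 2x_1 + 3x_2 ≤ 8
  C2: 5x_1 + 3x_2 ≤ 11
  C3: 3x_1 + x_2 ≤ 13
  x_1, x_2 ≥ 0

max z = 16x_1 + 15x_2

s.t.
  2x_1 + 3x_2 + s1 = 8
  5x_1 + 3x_2 + s2 = 11
  3x_1 + x_2 + s3 = 13
  x_1, x_2, s1, s2, s3 ≥ 0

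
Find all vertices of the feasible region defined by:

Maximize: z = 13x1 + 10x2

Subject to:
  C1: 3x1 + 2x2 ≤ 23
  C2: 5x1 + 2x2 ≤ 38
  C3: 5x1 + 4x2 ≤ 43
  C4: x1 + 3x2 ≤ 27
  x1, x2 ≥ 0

(0, 0), (7.6, 0), (7.5, 0.25), (3, 7), (1.909, 8.364), (0, 9)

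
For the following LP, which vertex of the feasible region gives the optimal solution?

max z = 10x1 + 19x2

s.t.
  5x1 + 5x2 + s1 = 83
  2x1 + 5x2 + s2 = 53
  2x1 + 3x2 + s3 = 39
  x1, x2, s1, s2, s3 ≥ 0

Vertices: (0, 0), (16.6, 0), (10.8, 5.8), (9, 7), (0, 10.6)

Evaluate the objective at each vertex of the feasible region:
  z(0, 0) = 0
  z(16.6, 0) = 166
  z(10.8, 5.8) = 218.2
  z(9, 7) = 223  ←
  z(0, 10.6) = 201.4
The maximum is at x1 = 9, x2 = 7.

(9, 7)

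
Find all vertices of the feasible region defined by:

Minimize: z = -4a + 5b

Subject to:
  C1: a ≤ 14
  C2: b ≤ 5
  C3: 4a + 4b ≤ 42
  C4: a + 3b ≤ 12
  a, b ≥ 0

(0, 0), (10.5, 0), (9.75, 0.75), (0, 4)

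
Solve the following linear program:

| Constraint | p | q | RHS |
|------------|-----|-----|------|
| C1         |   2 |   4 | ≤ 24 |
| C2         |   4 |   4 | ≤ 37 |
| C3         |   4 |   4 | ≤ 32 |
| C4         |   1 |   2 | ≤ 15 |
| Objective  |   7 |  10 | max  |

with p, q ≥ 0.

Evaluate the objective at each vertex of the feasible region:
  z(0, 0) = 0
  z(8, 0) = 56
  z(4, 4) = 68  ←
  z(0, 6) = 60
The maximum is at p = 4, q = 4.

p = 4, q = 4, z = 68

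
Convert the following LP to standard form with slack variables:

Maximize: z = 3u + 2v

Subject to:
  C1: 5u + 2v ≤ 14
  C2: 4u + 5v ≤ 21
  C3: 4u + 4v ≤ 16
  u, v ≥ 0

max z = 3u + 2v

s.t.
  5u + 2v + s1 = 14
  4u + 5v + s2 = 21
  4u + 4v + s3 = 16
  u, v, s1, s2, s3 ≥ 0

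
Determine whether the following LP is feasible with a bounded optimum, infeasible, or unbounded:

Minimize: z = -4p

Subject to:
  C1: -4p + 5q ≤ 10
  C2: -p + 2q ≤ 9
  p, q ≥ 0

Unbounded (objective can decrease without bound)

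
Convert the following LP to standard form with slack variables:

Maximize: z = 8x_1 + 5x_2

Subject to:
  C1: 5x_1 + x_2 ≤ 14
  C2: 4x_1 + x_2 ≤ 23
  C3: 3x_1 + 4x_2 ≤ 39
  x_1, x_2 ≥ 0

max z = 8x_1 + 5x_2

s.t.
  5x_1 + x_2 + s1 = 14
  4x_1 + x_2 + s2 = 23
  3x_1 + 4x_2 + s3 = 39
  x_1, x_2, s1, s2, s3 ≥ 0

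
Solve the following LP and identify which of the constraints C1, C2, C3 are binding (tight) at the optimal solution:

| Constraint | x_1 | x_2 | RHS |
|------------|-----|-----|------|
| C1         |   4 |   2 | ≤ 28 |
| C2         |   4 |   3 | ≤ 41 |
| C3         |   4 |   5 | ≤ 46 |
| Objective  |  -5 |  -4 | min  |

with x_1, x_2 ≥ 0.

At x_1 = 4, x_2 = 6, compute slack b - a·x for each constraint:
  C1: 28 − 28 = 0  (binding)
  C2: 41 − 34 = 7  (slack)
  C3: 46 − 46 = 0  (binding)

Optimal: x_1 = 4, x_2 = 6
Binding: C1, C3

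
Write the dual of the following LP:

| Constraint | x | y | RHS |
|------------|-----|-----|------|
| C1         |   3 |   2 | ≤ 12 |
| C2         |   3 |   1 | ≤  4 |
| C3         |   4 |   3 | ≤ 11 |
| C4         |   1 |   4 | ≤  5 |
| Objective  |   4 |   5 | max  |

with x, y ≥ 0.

Primal max cᵀx s.t. Ax ≤ b, x ≥ 0  →  Dual min bᵀy s.t. Aᵀy ≥ c, y ≥ 0.

Minimize: z = 12y1 + 4y2 + 11y3 + 5y4

Subject to:
  3y1 + 3y2 + 4y3 + y4 ≥ 4
  2y1 + y2 + 3y3 + 4y4 ≥ 5
  y1, y2, y3, y4 ≥ 0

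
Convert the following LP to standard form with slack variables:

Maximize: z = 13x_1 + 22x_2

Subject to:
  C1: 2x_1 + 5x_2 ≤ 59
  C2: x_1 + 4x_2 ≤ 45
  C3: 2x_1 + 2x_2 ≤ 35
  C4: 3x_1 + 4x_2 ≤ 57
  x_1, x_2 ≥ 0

max z = 13x_1 + 22x_2

s.t.
  2x_1 + 5x_2 + s1 = 59
  x_1 + 4x_2 + s2 = 45
  2x_1 + 2x_2 + s3 = 35
  3x_1 + 4x_2 + s4 = 57
  x_1, x_2, s1, s2, s3, s4 ≥ 0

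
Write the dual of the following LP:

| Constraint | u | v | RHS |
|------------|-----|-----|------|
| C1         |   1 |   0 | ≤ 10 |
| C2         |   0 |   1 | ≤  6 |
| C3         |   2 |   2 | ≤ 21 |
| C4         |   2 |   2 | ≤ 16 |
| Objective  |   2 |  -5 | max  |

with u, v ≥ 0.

Primal max cᵀx s.t. Ax ≤ b, x ≥ 0  →  Dual min bᵀy s.t. Aᵀy ≥ c, y ≥ 0.

Minimize: z = 10y1 + 6y2 + 21y3 + 16y4

Subject to:
  y1 + 2y3 + 2y4 ≥ 2
  y2 + 2y3 + 2y4 ≥ -5
  y1, y2, y3, y4 ≥ 0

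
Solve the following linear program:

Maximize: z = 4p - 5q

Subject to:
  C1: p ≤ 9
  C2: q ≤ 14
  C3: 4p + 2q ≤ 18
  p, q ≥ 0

Evaluate the objective at each vertex of the feasible region:
  z(0, 0) = 0
  z(4.5, 0) = 18  ←
  z(0, 9) = -45
The maximum is at p = 4.5, q = 0.

p = 4.5, q = 0, z = 18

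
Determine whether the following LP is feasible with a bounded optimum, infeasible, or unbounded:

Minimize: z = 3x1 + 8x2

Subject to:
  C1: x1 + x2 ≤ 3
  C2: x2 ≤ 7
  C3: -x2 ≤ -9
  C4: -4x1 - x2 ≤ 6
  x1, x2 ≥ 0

Infeasible (no feasible solution exists)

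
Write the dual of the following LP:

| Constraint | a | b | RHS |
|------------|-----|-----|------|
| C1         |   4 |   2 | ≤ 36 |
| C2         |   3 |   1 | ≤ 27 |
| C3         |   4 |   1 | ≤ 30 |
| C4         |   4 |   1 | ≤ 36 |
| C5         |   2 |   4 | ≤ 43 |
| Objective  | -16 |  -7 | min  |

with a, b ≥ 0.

Primal min cᵀx s.t. Ax ≤ b, x ≥ 0  →  Dual max −bᵀy s.t. Aᵀy ≥ −c, y ≥ 0.

Maximize: z = -36y1 - 27y2 - 30y3 - 36y4 - 43y5

Subject to:
  4y1 + 3y2 + 4y3 + 4y4 + 2y5 ≥ 16
  2y1 + y2 + y3 + y4 + 4y5 ≥ 7
  y1, y2, y3, y4, y5 ≥ 0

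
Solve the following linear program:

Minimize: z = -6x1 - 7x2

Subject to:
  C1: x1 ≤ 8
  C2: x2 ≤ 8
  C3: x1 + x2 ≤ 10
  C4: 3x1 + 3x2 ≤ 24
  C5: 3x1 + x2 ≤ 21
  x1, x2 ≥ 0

Evaluate the objective at each vertex of the feasible region:
  z(0, 0) = 0
  z(7, 0) = -42
  z(6.5, 1.5) = -49.5
  z(0, 8) = -56  ←
The minimum is at x1 = 0, x2 = 8.

x1 = 0, x2 = 8, z = -56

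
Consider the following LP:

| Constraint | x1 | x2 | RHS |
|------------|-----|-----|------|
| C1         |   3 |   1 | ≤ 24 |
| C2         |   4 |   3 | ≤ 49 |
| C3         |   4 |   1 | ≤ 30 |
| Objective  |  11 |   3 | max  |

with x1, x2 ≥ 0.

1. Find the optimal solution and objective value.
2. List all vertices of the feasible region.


1. x1 = 6, x2 = 6, z = 84
2. (0, 0), (7.5, 0), (6, 6), (4.6, 10.2), (0, 16.33)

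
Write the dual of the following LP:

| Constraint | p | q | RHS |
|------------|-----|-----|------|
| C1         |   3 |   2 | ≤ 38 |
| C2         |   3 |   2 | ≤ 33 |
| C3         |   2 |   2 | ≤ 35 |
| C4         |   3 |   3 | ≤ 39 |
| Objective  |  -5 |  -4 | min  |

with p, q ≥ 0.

Primal min cᵀx s.t. Ax ≤ b, x ≥ 0  →  Dual max −bᵀy s.t. Aᵀy ≥ −c, y ≥ 0.

Maximize: z = -38y1 - 33y2 - 35y3 - 39y4

Subject to:
  3y1 + 3y2 + 2y3 + 3y4 ≥ 5
  2y1 + 2y2 + 2y3 + 3y4 ≥ 4
  y1, y2, y3, y4 ≥ 0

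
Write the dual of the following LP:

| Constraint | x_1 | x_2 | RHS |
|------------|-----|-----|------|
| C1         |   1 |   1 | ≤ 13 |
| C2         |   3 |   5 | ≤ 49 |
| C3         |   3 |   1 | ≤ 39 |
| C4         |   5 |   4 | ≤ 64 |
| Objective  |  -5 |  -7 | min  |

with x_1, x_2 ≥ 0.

Primal min cᵀx s.t. Ax ≤ b, x ≥ 0  →  Dual max −bᵀy s.t. Aᵀy ≥ −c, y ≥ 0.

Maximize: z = -13y1 - 49y2 - 39y3 - 64y4

Subject to:
  y1 + 3y2 + 3y3 + 5y4 ≥ 5
  y1 + 5y2 + y3 + 4y4 ≥ 7
  y1, y2, y3, y4 ≥ 0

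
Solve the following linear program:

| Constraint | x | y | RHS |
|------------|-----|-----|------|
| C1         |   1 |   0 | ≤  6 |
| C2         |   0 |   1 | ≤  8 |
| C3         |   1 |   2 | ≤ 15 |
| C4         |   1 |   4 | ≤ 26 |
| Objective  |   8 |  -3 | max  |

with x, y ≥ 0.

Evaluate the objective at each vertex of the feasible region:
  z(0, 0) = 0
  z(6, 0) = 48  ←
  z(6, 4.5) = 34.5
  z(4, 5.5) = 15.5
  z(0, 6.5) = -19.5
The maximum is at x = 6, y = 0.

x = 6, y = 0, z = 48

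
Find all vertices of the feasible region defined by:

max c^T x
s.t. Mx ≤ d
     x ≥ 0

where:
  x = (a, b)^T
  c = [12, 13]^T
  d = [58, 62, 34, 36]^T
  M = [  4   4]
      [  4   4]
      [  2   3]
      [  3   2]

(0, 0), (12, 0), (8, 6), (0, 11.33)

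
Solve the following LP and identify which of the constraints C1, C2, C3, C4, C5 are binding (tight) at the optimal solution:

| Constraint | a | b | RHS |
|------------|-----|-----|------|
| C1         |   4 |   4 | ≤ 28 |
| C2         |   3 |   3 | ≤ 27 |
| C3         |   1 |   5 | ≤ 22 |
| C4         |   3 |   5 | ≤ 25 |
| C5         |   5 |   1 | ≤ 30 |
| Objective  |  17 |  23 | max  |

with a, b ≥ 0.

At a = 5, b = 2, compute slack b - a·x for each constraint:
  C1: 28 − 28 = 0  (binding)
  C2: 27 − 21 = 6  (slack)
  C3: 22 − 15 = 7  (slack)
  C4: 25 − 25 = 0  (binding)
  C5: 30 − 27 = 3  (slack)

Optimal: a = 5, b = 2
Binding: C1, C4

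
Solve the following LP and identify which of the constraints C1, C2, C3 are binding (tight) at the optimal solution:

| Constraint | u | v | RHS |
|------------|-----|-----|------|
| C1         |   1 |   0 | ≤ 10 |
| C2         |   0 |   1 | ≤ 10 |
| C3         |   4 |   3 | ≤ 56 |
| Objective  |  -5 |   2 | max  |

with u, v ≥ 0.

At u = 0, v = 10, compute slack b - a·x for each constraint:
  C1: 10 − 0 = 10  (slack)
  C2: 10 − 10 = 0  (binding)
  C3: 56 − 30 = 26  (slack)

Optimal: u = 0, v = 10
Binding: C2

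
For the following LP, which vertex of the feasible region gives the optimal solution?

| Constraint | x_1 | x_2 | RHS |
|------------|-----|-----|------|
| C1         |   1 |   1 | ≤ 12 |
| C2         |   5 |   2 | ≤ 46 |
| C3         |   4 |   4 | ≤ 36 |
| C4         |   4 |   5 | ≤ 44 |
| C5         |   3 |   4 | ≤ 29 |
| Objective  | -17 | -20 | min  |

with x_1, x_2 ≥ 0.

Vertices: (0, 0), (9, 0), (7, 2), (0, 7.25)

Evaluate the objective at each vertex of the feasible region:
  z(0, 0) = 0
  z(9, 0) = -153
  z(7, 2) = -159  ←
  z(0, 7.25) = -145
The minimum is at x_1 = 7, x_2 = 2.

(7, 2)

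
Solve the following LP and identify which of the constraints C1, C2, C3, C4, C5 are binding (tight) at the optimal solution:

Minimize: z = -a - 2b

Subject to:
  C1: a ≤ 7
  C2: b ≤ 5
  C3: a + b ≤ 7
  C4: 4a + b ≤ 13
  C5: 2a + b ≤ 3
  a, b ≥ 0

At a = 0, b = 3, compute slack b - a·x for each constraint:
  C1: 7 − 0 = 7  (slack)
  C2: 5 − 3 = 2  (slack)
  C3: 7 − 3 = 4  (slack)
  C4: 13 − 3 = 10  (slack)
  C5: 3 − 3 = 0  (binding)

Optimal: a = 0, b = 3
Binding: C5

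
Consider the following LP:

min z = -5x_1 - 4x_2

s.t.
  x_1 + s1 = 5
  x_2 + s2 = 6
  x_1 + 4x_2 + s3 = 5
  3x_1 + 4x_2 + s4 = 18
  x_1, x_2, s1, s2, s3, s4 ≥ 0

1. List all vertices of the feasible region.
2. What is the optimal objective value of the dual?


1. (0, 0), (5, 0), (0, 1.25)
2. -25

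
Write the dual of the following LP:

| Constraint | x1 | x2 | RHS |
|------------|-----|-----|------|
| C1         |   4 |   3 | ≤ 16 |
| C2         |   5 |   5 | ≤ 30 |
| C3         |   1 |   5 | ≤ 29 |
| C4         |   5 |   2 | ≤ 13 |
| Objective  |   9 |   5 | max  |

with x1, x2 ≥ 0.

Primal max cᵀx s.t. Ax ≤ b, x ≥ 0  →  Dual min bᵀy s.t. Aᵀy ≥ c, y ≥ 0.

Minimize: z = 16y1 + 30y2 + 29y3 + 13y4

Subject to:
  4y1 + 5y2 + y3 + 5y4 ≥ 9
  3y1 + 5y2 + 5y3 + 2y4 ≥ 5
  y1, y2, y3, y4 ≥ 0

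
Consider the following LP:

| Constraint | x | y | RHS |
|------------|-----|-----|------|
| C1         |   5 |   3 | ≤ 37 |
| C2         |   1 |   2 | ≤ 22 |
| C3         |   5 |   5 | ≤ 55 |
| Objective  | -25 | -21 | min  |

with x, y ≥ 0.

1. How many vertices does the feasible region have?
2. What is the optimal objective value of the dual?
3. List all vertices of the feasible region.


1. 4
2. -239
3. (0, 0), (7.4, 0), (2, 9), (0, 11)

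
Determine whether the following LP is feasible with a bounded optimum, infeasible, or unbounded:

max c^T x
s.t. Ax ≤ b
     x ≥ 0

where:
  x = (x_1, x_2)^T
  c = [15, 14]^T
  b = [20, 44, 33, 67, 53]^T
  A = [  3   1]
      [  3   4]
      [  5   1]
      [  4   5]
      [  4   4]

Feasible with a bounded optimal solution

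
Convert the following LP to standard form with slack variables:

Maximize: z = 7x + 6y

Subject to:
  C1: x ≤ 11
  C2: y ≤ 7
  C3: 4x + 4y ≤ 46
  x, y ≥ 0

max z = 7x + 6y

s.t.
  x + s1 = 11
  y + s2 = 7
  4x + 4y + s3 = 46
  x, y, s1, s2, s3 ≥ 0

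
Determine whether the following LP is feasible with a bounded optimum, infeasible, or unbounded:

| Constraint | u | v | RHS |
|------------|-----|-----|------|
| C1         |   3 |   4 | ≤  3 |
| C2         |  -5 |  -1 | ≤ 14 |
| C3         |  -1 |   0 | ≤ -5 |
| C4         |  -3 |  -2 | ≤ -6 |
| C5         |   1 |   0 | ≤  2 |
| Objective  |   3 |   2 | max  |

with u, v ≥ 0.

Infeasible (no feasible solution exists)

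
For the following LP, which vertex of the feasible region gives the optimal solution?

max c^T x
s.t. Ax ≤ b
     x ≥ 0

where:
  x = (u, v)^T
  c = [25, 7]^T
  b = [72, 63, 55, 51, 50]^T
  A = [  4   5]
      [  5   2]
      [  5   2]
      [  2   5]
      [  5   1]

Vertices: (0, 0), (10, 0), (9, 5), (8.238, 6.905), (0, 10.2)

Evaluate the objective at each vertex of the feasible region:
  z(0, 0) = 0
  z(10, 0) = 250
  z(9, 5) = 260  ←
  z(8.238, 6.905) = 254.3
  z(0, 10.2) = 71.4
The maximum is at u = 9, v = 5.

(9, 5)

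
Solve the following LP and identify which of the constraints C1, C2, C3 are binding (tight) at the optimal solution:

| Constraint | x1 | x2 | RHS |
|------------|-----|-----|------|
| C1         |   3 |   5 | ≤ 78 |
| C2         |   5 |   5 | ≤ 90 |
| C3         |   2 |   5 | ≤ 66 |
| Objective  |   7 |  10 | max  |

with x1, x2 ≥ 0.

At x1 = 8, x2 = 10, compute slack b - a·x for each constraint:
  C1: 78 − 74 = 4  (slack)
  C2: 90 − 90 = 0  (binding)
  C3: 66 − 66 = 0  (binding)

Optimal: x1 = 8, x2 = 10
Binding: C2, C3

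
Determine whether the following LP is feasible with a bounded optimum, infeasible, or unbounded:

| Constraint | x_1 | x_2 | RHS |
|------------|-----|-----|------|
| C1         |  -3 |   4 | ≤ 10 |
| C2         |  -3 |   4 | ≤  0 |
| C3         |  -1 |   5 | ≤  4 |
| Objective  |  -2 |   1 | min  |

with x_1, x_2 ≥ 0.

Unbounded (objective can decrease without bound)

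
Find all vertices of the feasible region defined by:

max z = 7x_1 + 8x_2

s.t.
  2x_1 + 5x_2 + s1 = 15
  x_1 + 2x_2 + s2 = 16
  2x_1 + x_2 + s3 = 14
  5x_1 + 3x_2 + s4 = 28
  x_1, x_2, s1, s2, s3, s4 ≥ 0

(0, 0), (5.6, 0), (5, 1), (0, 3)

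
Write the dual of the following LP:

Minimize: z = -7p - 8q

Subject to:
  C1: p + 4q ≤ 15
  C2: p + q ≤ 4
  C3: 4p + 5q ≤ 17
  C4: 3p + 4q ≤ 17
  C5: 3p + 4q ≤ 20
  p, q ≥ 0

Primal min cᵀx s.t. Ax ≤ b, x ≥ 0  →  Dual max −bᵀy s.t. Aᵀy ≥ −c, y ≥ 0.

Maximize: z = -15y1 - 4y2 - 17y3 - 17y4 - 20y5

Subject to:
  y1 + y2 + 4y3 + 3y4 + 3y5 ≥ 7
  4y1 + y2 + 5y3 + 4y4 + 4y5 ≥ 8
  y1, y2, y3, y4, y5 ≥ 0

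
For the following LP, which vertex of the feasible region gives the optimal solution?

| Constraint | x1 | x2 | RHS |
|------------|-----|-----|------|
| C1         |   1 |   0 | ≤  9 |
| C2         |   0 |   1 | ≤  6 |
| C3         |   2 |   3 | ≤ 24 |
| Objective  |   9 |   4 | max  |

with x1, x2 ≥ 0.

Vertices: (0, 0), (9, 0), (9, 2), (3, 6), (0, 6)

Evaluate the objective at each vertex of the feasible region:
  z(0, 0) = 0
  z(9, 0) = 81
  z(9, 2) = 89  ←
  z(3, 6) = 51
  z(0, 6) = 24
The maximum is at x1 = 9, x2 = 2.

(9, 2)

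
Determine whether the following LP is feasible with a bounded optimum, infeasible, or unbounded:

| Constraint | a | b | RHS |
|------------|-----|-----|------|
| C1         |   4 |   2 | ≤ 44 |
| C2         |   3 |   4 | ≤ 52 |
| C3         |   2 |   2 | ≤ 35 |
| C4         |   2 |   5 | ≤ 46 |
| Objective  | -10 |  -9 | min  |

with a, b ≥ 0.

Feasible with a bounded optimal solution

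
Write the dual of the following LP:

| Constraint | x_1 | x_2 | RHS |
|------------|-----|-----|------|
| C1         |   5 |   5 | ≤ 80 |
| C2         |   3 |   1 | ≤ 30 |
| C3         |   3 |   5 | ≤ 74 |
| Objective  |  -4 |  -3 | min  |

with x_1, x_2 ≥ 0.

Primal min cᵀx s.t. Ax ≤ b, x ≥ 0  →  Dual max −bᵀy s.t. Aᵀy ≥ −c, y ≥ 0.

Maximize: z = -80y1 - 30y2 - 74y3

Subject to:
  5y1 + 3y2 + 3y3 ≥ 4
  5y1 + y2 + 5y3 ≥ 3
  y1, y2, y3 ≥ 0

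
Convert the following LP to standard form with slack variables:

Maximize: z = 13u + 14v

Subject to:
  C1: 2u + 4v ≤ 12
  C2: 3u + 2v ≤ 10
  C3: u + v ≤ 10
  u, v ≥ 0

max z = 13u + 14v

s.t.
  2u + 4v + s1 = 12
  3u + 2v + s2 = 10
  u + v + s3 = 10
  u, v, s1, s2, s3 ≥ 0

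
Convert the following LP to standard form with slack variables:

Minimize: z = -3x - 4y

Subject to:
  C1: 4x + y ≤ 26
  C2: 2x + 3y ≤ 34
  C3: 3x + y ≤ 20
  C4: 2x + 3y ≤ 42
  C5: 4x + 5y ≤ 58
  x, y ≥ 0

min z = -3x - 4y

s.t.
  4x + y + s1 = 26
  2x + 3y + s2 = 34
  3x + y + s3 = 20
  2x + 3y + s4 = 42
  4x + 5y + s5 = 58
  x, y, s1, s2, s3, s4, s5 ≥ 0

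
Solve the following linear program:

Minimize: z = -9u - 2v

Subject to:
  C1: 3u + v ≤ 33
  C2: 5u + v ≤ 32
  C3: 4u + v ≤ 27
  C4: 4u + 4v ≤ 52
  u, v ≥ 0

Evaluate the objective at each vertex of the feasible region:
  z(0, 0) = 0
  z(6.4, 0) = -57.6
  z(5, 7) = -59  ←
  z(4.667, 8.333) = -58.67
  z(0, 13) = -26
The minimum is at u = 5, v = 7.

u = 5, v = 7, z = -59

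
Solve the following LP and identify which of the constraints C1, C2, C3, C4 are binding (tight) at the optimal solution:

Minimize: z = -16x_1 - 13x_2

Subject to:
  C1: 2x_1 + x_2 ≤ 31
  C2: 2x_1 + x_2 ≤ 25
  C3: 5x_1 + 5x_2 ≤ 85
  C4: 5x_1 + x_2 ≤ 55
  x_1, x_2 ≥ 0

At x_1 = 8, x_2 = 9, compute slack b - a·x for each constraint:
  C1: 31 − 25 = 6  (slack)
  C2: 25 − 25 = 0  (binding)
  C3: 85 − 85 = 0  (binding)
  C4: 55 − 49 = 6  (slack)

Optimal: x_1 = 8, x_2 = 9
Binding: C2, C3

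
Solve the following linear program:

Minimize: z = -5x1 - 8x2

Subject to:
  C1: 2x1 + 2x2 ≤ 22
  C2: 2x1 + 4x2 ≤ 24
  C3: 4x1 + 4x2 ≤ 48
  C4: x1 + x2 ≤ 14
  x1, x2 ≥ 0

Evaluate the objective at each vertex of the feasible region:
  z(0, 0) = 0
  z(11, 0) = -55
  z(10, 1) = -58  ←
  z(0, 6) = -48
The minimum is at x1 = 10, x2 = 1.

x1 = 10, x2 = 1, z = -58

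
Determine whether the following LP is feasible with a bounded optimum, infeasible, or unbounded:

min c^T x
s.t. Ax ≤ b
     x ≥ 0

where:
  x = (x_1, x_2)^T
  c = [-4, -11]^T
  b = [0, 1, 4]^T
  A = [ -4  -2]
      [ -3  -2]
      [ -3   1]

Unbounded (objective can decrease without bound)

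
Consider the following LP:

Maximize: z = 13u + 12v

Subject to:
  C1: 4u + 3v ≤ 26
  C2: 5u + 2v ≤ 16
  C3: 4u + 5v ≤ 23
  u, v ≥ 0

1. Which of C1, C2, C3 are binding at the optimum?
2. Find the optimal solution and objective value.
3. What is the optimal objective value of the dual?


1. C2, C3
2. u = 2, v = 3, z = 62
3. 62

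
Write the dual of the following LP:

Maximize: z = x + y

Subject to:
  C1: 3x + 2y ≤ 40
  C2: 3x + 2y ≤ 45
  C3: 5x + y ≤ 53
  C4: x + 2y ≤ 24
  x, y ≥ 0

Primal max cᵀx s.t. Ax ≤ b, x ≥ 0  →  Dual min bᵀy s.t. Aᵀy ≥ c, y ≥ 0.

Minimize: z = 40y1 + 45y2 + 53y3 + 24y4

Subject to:
  3y1 + 3y2 + 5y3 + y4 ≥ 1
  2y1 + 2y2 + y3 + 2y4 ≥ 1
  y1, y2, y3, y4 ≥ 0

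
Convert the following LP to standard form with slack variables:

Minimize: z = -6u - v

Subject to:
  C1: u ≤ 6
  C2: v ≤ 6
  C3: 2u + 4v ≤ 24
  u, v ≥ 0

min z = -6u - v

s.t.
  u + s1 = 6
  v + s2 = 6
  2u + 4v + s3 = 24
  u, v, s1, s2, s3 ≥ 0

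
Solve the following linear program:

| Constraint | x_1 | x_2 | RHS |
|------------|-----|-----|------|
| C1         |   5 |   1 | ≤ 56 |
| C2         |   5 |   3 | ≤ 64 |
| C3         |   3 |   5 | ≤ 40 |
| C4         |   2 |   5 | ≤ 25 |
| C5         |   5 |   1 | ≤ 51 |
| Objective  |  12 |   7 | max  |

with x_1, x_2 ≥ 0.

Evaluate the objective at each vertex of the feasible region:
  z(0, 0) = 0
  z(10.2, 0) = 122.4
  z(10, 1) = 127  ←
  z(0, 5) = 35
The maximum is at x_1 = 10, x_2 = 1.

x_1 = 10, x_2 = 1, z = 127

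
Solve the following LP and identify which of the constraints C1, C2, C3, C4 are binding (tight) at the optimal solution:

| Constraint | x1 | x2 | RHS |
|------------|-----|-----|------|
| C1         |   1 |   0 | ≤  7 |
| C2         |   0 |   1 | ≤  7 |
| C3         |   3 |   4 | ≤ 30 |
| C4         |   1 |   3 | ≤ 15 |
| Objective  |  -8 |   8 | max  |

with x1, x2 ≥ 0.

At x1 = 0, x2 = 5, compute slack b - a·x for each constraint:
  C1: 7 − 0 = 7  (slack)
  C2: 7 − 5 = 2  (slack)
  C3: 30 − 20 = 10  (slack)
  C4: 15 − 15 = 0  (binding)

Optimal: x1 = 0, x2 = 5
Binding: C4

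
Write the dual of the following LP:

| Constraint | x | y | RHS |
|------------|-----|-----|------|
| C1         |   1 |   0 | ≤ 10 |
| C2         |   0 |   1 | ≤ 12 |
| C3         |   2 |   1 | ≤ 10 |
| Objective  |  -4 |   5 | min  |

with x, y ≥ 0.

Primal min cᵀx s.t. Ax ≤ b, x ≥ 0  →  Dual max −bᵀy s.t. Aᵀy ≥ −c, y ≥ 0.

Maximize: z = -10y1 - 12y2 - 10y3

Subject to:
  y1 + 2y3 ≥ 4
  y2 + y3 ≥ -5
  y1, y2, y3 ≥ 0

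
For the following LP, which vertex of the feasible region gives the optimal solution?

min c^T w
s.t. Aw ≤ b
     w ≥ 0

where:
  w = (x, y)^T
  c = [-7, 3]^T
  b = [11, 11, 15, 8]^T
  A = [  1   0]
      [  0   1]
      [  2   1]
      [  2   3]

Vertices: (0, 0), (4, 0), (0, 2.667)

Evaluate the objective at each vertex of the feasible region:
  z(0, 0) = 0
  z(4, 0) = -28  ←
  z(0, 2.667) = 8
The minimum is at x = 4, y = 0.

(4, 0)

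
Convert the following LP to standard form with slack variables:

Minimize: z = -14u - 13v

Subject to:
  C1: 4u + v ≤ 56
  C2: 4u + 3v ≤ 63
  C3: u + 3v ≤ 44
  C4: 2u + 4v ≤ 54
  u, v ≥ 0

min z = -14u - 13v

s.t.
  4u + v + s1 = 56
  4u + 3v + s2 = 63
  u + 3v + s3 = 44
  2u + 4v + s4 = 54
  u, v, s1, s2, s3, s4 ≥ 0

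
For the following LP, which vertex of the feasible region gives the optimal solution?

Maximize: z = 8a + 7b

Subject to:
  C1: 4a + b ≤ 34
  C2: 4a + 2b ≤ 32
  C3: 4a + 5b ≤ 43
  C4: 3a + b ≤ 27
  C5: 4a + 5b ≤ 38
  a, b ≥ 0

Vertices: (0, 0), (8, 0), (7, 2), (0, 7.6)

Evaluate the objective at each vertex of the feasible region:
  z(0, 0) = 0
  z(8, 0) = 64
  z(7, 2) = 70  ←
  z(0, 7.6) = 53.2
The maximum is at a = 7, b = 2.

(7, 2)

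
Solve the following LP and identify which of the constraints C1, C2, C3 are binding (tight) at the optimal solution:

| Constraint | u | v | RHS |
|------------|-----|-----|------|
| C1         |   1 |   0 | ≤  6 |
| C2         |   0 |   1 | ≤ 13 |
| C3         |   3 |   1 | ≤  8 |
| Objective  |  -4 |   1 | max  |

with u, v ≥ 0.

At u = 0, v = 8, compute slack b - a·x for each constraint:
  C1: 6 − 0 = 6  (slack)
  C2: 13 − 8 = 5  (slack)
  C3: 8 − 8 = 0  (binding)

Optimal: u = 0, v = 8
Binding: C3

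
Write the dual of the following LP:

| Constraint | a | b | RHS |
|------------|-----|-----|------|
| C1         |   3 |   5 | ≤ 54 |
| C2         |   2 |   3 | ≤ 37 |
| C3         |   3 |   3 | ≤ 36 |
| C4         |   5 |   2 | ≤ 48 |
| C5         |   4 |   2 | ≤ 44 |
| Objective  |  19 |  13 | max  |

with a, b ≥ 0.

Primal max cᵀx s.t. Ax ≤ b, x ≥ 0  →  Dual min bᵀy s.t. Aᵀy ≥ c, y ≥ 0.

Minimize: z = 54y1 + 37y2 + 36y3 + 48y4 + 44y5

Subject to:
  3y1 + 2y2 + 3y3 + 5y4 + 4y5 ≥ 19
  5y1 + 3y2 + 3y3 + 2y4 + 2y5 ≥ 13
  y1, y2, y3, y4, y5 ≥ 0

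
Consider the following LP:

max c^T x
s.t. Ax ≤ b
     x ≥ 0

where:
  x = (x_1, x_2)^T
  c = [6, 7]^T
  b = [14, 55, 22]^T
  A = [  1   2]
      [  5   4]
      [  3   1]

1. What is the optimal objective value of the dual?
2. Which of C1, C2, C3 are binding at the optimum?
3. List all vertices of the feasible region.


1. 64
2. C1, C3
3. (0, 0), (7.333, 0), (6, 4), (0, 7)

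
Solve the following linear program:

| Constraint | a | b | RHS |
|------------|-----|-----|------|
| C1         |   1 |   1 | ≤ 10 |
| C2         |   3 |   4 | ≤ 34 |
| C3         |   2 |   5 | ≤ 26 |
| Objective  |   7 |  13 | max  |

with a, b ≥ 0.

Evaluate the objective at each vertex of the feasible region:
  z(0, 0) = 0
  z(10, 0) = 70
  z(8, 2) = 82  ←
  z(0, 5.2) = 67.6
The maximum is at a = 8, b = 2.

a = 8, b = 2, z = 82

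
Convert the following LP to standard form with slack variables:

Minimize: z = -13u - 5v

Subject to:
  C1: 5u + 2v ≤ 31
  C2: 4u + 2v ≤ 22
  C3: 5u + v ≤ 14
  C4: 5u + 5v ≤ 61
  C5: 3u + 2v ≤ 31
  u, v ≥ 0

min z = -13u - 5v

s.t.
  5u + 2v + s1 = 31
  4u + 2v + s2 = 22
  5u + v + s3 = 14
  5u + 5v + s4 = 61
  3u + 2v + s5 = 31
  u, v, s1, s2, s3, s4, s5 ≥ 0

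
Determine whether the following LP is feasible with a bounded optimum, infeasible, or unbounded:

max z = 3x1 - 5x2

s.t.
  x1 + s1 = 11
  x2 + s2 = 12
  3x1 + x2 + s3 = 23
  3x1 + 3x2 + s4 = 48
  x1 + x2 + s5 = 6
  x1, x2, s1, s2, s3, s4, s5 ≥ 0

Feasible with a bounded optimal solution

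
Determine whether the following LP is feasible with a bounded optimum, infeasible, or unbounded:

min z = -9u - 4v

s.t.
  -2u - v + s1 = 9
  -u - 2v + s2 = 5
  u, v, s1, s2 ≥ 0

Unbounded (objective can decrease without bound)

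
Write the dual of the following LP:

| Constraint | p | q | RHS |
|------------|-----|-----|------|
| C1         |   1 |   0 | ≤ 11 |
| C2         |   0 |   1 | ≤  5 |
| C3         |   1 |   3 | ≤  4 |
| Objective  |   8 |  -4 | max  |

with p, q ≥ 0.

Primal max cᵀx s.t. Ax ≤ b, x ≥ 0  →  Dual min bᵀy s.t. Aᵀy ≥ c, y ≥ 0.

Minimize: z = 11y1 + 5y2 + 4y3

Subject to:
  y1 + y3 ≥ 8
  y2 + 3y3 ≥ -4
  y1, y2, y3 ≥ 0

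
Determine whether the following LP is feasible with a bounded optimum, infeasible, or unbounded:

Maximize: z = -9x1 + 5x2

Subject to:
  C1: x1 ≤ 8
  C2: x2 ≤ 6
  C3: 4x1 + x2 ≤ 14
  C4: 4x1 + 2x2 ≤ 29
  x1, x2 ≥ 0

Feasible with a bounded optimal solution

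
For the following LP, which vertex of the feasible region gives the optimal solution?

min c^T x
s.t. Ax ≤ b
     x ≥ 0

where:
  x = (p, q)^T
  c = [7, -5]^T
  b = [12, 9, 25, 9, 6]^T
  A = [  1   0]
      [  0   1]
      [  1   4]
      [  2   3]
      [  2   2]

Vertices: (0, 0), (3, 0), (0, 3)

Evaluate the objective at each vertex of the feasible region:
  z(0, 0) = 0
  z(3, 0) = 21
  z(0, 3) = -15  ←
The minimum is at p = 0, q = 3.

(0, 3)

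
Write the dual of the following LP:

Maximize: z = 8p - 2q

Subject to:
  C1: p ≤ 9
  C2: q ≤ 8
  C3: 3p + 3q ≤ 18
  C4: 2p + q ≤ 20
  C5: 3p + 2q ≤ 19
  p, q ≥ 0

Primal max cᵀx s.t. Ax ≤ b, x ≥ 0  →  Dual min bᵀy s.t. Aᵀy ≥ c, y ≥ 0.

Minimize: z = 9y1 + 8y2 + 18y3 + 20y4 + 19y5

Subject to:
  y1 + 3y3 + 2y4 + 3y5 ≥ 8
  y2 + 3y3 + y4 + 2y5 ≥ -2
  y1, y2, y3, y4, y5 ≥ 0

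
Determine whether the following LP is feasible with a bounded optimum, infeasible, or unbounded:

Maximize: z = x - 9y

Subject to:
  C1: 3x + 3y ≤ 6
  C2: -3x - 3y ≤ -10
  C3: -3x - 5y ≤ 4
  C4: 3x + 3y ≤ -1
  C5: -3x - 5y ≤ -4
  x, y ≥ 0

Infeasible (no feasible solution exists)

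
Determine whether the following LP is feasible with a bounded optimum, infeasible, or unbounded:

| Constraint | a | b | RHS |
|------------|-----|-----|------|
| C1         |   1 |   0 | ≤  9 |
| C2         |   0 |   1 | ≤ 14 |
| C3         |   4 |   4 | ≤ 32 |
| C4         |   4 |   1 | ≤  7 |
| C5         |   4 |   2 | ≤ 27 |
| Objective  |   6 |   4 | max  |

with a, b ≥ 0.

Feasible with a bounded optimal solution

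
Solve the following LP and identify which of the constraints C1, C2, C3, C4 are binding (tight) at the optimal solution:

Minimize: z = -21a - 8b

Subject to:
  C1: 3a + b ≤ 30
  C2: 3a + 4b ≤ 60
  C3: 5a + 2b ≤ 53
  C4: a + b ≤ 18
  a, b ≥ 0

At a = 7, b = 9, compute slack b - a·x for each constraint:
  C1: 30 − 30 = 0  (binding)
  C2: 60 − 57 = 3  (slack)
  C3: 53 − 53 = 0  (binding)
  C4: 18 − 16 = 2  (slack)

Optimal: a = 7, b = 9
Binding: C1, C3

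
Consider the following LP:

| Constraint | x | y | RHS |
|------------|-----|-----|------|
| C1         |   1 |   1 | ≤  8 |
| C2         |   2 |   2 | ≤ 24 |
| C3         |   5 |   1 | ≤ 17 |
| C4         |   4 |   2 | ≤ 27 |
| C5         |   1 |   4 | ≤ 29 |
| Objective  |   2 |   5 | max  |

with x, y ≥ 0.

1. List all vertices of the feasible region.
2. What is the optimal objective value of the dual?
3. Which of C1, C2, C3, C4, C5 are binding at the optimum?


1. (0, 0), (3.4, 0), (2.25, 5.75), (1, 7), (0, 7.25)
2. 37
3. C1, C5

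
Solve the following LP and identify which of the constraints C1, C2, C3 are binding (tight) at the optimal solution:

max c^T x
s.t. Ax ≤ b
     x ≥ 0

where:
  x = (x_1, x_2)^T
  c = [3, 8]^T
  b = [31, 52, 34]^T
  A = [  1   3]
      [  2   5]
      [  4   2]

At x_1 = 1, x_2 = 10, compute slack b - a·x for each constraint:
  C1: 31 − 31 = 0  (binding)
  C2: 52 − 52 = 0  (binding)
  C3: 34 − 24 = 10  (slack)

Optimal: x_1 = 1, x_2 = 10
Binding: C1, C2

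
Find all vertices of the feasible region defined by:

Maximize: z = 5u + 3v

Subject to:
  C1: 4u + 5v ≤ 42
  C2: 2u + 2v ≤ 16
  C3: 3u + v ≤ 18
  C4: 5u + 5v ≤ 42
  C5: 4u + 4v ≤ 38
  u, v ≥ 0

(0, 0), (6, 0), (5, 3), (0, 8)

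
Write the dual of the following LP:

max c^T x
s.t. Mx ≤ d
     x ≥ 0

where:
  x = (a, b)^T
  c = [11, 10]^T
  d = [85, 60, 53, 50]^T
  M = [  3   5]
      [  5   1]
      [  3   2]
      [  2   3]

Primal max cᵀx s.t. Ax ≤ b, x ≥ 0  →  Dual min bᵀy s.t. Aᵀy ≥ c, y ≥ 0.

Minimize: z = 85y1 + 60y2 + 53y3 + 50y4

Subject to:
  3y1 + 5y2 + 3y3 + 2y4 ≥ 11
  5y1 + y2 + 2y3 + 3y4 ≥ 10
  y1, y2, y3, y4 ≥ 0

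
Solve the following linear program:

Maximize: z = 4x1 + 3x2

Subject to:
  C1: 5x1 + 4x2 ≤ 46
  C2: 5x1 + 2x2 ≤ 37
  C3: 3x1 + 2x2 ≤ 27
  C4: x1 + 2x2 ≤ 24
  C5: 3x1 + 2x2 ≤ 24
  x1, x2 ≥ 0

Evaluate the objective at each vertex of the feasible region:
  z(0, 0) = 0
  z(7.4, 0) = 29.6
  z(6.5, 2.25) = 32.75
  z(2, 9) = 35  ←
  z(0, 11.5) = 34.5
The maximum is at x1 = 2, x2 = 9.

x1 = 2, x2 = 9, z = 35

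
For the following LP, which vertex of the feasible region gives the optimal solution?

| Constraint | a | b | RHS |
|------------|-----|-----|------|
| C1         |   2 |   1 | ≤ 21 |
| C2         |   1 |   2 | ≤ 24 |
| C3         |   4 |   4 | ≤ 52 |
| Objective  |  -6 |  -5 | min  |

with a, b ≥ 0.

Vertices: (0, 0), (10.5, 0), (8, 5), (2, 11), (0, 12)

Evaluate the objective at each vertex of the feasible region:
  z(0, 0) = 0
  z(10.5, 0) = -63
  z(8, 5) = -73  ←
  z(2, 11) = -67
  z(0, 12) = -60
The minimum is at a = 8, b = 5.

(8, 5)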